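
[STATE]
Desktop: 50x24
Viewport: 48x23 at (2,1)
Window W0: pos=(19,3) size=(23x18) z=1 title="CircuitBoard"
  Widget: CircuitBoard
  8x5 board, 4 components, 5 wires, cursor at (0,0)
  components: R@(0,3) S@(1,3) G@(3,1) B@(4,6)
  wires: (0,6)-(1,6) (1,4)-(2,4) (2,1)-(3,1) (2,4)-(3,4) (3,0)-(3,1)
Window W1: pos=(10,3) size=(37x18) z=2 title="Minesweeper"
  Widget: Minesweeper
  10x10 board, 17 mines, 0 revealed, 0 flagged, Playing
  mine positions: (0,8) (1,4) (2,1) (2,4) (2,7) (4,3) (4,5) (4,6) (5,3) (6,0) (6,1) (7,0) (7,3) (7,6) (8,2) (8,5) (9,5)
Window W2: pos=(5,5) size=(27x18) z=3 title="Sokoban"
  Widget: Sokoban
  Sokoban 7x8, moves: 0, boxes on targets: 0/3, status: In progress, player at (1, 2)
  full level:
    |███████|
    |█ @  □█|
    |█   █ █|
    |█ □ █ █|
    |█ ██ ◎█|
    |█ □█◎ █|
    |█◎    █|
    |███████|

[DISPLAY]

                                                
                                                
        ┏━━━━━━━━━━━━━━━━━━━━━━━━━━━━━━━━━━━┓   
        ┃ Minesweeper                       ┃   
   ┏━━━━━━━━━━━━━━━━━━━━━━━━━┓──────────────┨   
   ┃ Sokoban                 ┃              ┃   
   ┠─────────────────────────┨              ┃   
   ┃███████                  ┃              ┃   
   ┃█ @  □█                  ┃              ┃   
   ┃█   █ █                  ┃              ┃   
   ┃█ □ █ █                  ┃              ┃   
   ┃█ ██ ◎█                  ┃              ┃   
   ┃█ □█◎ █                  ┃              ┃   
   ┃█◎    █                  ┃              ┃   
   ┃███████                  ┃              ┃   
   ┃Moves: 0  0/3            ┃              ┃   
   ┃                         ┃              ┃   
   ┃                         ┃              ┃   
   ┃                         ┃              ┃   
   ┃                         ┃━━━━━━━━━━━━━━┛   
   ┃                         ┃                  
   ┗━━━━━━━━━━━━━━━━━━━━━━━━━┛                  
                                                


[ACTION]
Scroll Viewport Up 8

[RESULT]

                                                
                                                
                                                
        ┏━━━━━━━━━━━━━━━━━━━━━━━━━━━━━━━━━━━┓   
        ┃ Minesweeper                       ┃   
   ┏━━━━━━━━━━━━━━━━━━━━━━━━━┓──────────────┨   
   ┃ Sokoban                 ┃              ┃   
   ┠─────────────────────────┨              ┃   
   ┃███████                  ┃              ┃   
   ┃█ @  □█                  ┃              ┃   
   ┃█   █ █                  ┃              ┃   
   ┃█ □ █ █                  ┃              ┃   
   ┃█ ██ ◎█                  ┃              ┃   
   ┃█ □█◎ █                  ┃              ┃   
   ┃█◎    █                  ┃              ┃   
   ┃███████                  ┃              ┃   
   ┃Moves: 0  0/3            ┃              ┃   
   ┃                         ┃              ┃   
   ┃                         ┃              ┃   
   ┃                         ┃              ┃   
   ┃                         ┃━━━━━━━━━━━━━━┛   
   ┃                         ┃                  
   ┗━━━━━━━━━━━━━━━━━━━━━━━━━┛                  


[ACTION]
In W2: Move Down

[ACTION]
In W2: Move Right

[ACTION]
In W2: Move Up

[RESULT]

                                                
                                                
                                                
        ┏━━━━━━━━━━━━━━━━━━━━━━━━━━━━━━━━━━━┓   
        ┃ Minesweeper                       ┃   
   ┏━━━━━━━━━━━━━━━━━━━━━━━━━┓──────────────┨   
   ┃ Sokoban                 ┃              ┃   
   ┠─────────────────────────┨              ┃   
   ┃███████                  ┃              ┃   
   ┃█  @ □█                  ┃              ┃   
   ┃█   █ █                  ┃              ┃   
   ┃█ □ █ █                  ┃              ┃   
   ┃█ ██ ◎█                  ┃              ┃   
   ┃█ □█◎ █                  ┃              ┃   
   ┃█◎    █                  ┃              ┃   
   ┃███████                  ┃              ┃   
   ┃Moves: 3  0/3            ┃              ┃   
   ┃                         ┃              ┃   
   ┃                         ┃              ┃   
   ┃                         ┃              ┃   
   ┃                         ┃━━━━━━━━━━━━━━┛   
   ┃                         ┃                  
   ┗━━━━━━━━━━━━━━━━━━━━━━━━━┛                  


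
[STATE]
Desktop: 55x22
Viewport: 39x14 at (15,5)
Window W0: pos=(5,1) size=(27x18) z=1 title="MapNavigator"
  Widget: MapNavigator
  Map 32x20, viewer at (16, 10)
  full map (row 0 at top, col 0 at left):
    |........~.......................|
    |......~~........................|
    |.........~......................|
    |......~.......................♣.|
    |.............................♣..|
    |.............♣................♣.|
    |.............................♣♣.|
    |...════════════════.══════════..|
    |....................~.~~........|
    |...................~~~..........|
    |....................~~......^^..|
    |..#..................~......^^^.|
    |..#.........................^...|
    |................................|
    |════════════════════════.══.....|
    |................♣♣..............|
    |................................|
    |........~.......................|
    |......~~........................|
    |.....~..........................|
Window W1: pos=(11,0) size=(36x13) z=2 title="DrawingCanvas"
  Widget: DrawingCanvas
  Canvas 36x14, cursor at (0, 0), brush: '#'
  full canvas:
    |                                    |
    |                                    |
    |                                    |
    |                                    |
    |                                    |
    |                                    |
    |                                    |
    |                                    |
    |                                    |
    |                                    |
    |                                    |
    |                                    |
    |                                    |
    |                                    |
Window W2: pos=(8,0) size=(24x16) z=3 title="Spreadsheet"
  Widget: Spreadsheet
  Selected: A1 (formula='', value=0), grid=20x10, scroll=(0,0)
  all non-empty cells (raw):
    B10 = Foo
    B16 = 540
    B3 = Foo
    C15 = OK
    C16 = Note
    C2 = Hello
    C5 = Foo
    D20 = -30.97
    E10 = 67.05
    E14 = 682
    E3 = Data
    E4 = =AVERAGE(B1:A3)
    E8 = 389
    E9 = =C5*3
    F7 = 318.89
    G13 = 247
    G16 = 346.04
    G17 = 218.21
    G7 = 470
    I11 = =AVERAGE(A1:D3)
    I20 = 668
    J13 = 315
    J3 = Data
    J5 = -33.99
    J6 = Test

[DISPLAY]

----------------┃              ┃       
   [0]       0  ┃              ┃       
     0       0He┃              ┃       
     0Foo       ┃              ┃       
     0       0  ┃              ┃       
     0       0Fo┃              ┃       
     0       0  ┃              ┃       
     0       0  ┃━━━━━━━━━━━━━━┛       
     0       0  ┃                      
     0       0  ┃                      
━━━━━━━━━━━━━━━━┛                      
...♣♣...........┃                      
................┃                      
━━━━━━━━━━━━━━━━┛                      


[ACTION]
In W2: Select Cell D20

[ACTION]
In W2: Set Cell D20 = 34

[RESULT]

----------------┃              ┃       
     0       0  ┃              ┃       
     0       0He┃              ┃       
     0Foo       ┃              ┃       
     0       0  ┃              ┃       
     0       0Fo┃              ┃       
     0       0  ┃              ┃       
     0       0  ┃━━━━━━━━━━━━━━┛       
     0       0  ┃                      
     0       0  ┃                      
━━━━━━━━━━━━━━━━┛                      
...♣♣...........┃                      
................┃                      
━━━━━━━━━━━━━━━━┛                      


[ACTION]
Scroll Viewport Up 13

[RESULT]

━━━━━━━━━━━━━━━━┓━━━━━━━━━━━━━━┓       
dsheet          ┃              ┃       
────────────────┨──────────────┨       
4               ┃              ┃       
 A       B      ┃              ┃       
----------------┃              ┃       
     0       0  ┃              ┃       
     0       0He┃              ┃       
     0Foo       ┃              ┃       
     0       0  ┃              ┃       
     0       0Fo┃              ┃       
     0       0  ┃              ┃       
     0       0  ┃━━━━━━━━━━━━━━┛       
     0       0  ┃                      


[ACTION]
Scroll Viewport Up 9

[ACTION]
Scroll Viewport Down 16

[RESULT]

     0Foo       ┃              ┃       
     0       0  ┃              ┃       
     0       0Fo┃              ┃       
     0       0  ┃              ┃       
     0       0  ┃━━━━━━━━━━━━━━┛       
     0       0  ┃                      
     0       0  ┃                      
━━━━━━━━━━━━━━━━┛                      
...♣♣...........┃                      
................┃                      
━━━━━━━━━━━━━━━━┛                      
                                       
                                       
                                       


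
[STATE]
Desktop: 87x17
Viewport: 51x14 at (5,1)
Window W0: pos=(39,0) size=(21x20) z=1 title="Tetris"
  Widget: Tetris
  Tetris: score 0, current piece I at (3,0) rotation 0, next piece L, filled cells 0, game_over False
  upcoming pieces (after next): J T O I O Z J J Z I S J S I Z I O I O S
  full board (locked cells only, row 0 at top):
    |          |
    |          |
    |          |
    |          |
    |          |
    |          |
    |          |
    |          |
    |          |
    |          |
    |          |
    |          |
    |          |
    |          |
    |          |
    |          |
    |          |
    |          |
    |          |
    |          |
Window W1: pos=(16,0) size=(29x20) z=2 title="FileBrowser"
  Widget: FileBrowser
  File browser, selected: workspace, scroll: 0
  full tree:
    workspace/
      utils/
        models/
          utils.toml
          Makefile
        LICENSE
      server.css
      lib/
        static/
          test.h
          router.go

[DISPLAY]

           ┃ FileBrowser               ┃is         
           ┠───────────────────────────┨───────────
           ┃> [-] workspace/           ┃     │Next:
           ┃    [+] utils/             ┃     │  ▒  
           ┃    server.css             ┃     │▒▒▒  
           ┃    [+] lib/               ┃     │     
           ┃                           ┃     │     
           ┃                           ┃     │     
           ┃                           ┃     │Score
           ┃                           ┃     │0    
           ┃                           ┃     │     
           ┃                           ┃     │     
           ┃                           ┃     │     
           ┃                           ┃     │     


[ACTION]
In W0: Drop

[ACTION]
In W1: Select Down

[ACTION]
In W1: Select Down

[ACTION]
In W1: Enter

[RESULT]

           ┃ FileBrowser               ┃is         
           ┠───────────────────────────┨───────────
           ┃  [-] workspace/           ┃     │Next:
           ┃    [+] utils/             ┃     │  ▒  
           ┃  > server.css             ┃     │▒▒▒  
           ┃    [+] lib/               ┃     │     
           ┃                           ┃     │     
           ┃                           ┃     │     
           ┃                           ┃     │Score
           ┃                           ┃     │0    
           ┃                           ┃     │     
           ┃                           ┃     │     
           ┃                           ┃     │     
           ┃                           ┃     │     


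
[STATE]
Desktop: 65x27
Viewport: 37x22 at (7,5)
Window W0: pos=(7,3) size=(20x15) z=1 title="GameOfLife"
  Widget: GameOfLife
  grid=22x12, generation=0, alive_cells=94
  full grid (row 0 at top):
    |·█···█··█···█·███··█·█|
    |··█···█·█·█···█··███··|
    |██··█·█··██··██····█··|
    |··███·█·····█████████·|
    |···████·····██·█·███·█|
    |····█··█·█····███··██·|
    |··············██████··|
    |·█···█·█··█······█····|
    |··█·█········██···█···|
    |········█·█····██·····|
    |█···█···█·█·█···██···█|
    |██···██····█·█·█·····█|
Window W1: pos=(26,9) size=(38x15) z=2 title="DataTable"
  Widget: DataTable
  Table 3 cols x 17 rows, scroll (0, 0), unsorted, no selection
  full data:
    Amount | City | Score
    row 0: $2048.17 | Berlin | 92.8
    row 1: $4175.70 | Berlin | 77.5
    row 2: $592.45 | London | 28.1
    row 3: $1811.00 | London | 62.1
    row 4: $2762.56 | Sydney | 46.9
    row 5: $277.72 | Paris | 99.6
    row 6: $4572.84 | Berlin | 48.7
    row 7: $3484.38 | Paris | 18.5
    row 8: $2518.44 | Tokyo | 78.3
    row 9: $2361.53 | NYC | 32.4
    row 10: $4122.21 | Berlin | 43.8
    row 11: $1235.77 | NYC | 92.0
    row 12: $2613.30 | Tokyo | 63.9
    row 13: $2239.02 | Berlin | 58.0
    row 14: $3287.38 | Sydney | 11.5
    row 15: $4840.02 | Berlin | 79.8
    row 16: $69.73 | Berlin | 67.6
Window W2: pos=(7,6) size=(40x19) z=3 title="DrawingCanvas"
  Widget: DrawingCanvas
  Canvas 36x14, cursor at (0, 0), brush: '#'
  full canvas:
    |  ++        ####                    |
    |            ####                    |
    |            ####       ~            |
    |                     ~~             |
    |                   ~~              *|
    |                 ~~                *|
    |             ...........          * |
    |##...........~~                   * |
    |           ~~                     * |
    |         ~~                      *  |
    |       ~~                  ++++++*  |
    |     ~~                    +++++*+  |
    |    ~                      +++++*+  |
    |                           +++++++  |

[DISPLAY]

┠──────────────────┨                 
┏━━━━━━━━━━━━━━━━━━━━━━━━━━━━━━━━━━━━
┃ DrawingCanvas                      
┠────────────────────────────────────
┃+ ++        ####                    
┃            ####                    
┃            ####       ~            
┃                     ~~             
┃                   ~~              *
┃                 ~~                *
┃             ...........          * 
┃##...........~~                   * 
┃           ~~                     * 
┃         ~~                      *  
┃       ~~                  ++++++*  
┃     ~~                    +++++*+  
┃    ~                      +++++*+  
┃                           +++++++  
┃                                    
┗━━━━━━━━━━━━━━━━━━━━━━━━━━━━━━━━━━━━
                                     
                                     


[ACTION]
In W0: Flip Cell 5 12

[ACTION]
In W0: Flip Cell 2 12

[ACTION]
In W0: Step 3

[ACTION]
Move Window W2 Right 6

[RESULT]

┠──────────────────┨                 
┃Gen: ┏━━━━━━━━━━━━━━━━━━━━━━━━━━━━━━
┃···██┃ DrawingCanvas                
┃·████┠──────────────────────────────
┃·█···┃+ ++        ####              
┃·····┃            ####              
┃█···█┃            ####       ~      
┃····█┃                     ~~       
┃·····┃                   ~~         
┃·····┃                 ~~           
┃·····┃             ...........      
┃█··█·┃##...........~~               
┗━━━━━┃           ~~                 
      ┃         ~~                   
      ┃       ~~                  +++
      ┃     ~~                    +++
      ┃    ~                      +++
      ┃                           +++
      ┃                              
      ┗━━━━━━━━━━━━━━━━━━━━━━━━━━━━━━
                                     
                                     


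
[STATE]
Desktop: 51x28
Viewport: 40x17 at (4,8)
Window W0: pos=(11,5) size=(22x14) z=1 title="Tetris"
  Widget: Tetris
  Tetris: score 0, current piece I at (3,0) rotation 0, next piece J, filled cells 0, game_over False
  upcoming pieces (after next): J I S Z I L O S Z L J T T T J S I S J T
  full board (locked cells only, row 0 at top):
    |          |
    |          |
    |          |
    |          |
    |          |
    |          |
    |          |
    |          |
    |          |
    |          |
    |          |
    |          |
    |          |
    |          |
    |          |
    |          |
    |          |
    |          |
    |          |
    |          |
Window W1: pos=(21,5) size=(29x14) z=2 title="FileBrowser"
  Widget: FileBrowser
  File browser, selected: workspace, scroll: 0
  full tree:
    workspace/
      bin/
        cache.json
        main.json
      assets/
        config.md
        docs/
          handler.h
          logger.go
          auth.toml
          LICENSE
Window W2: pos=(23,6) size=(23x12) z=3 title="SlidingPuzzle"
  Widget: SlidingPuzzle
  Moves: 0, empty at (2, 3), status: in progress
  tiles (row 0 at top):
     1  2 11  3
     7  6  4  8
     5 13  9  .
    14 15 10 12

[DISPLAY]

       ┃         ┃>┠────────────────────
       ┃         ┃ ┃┌────┬────┬────┬────
       ┃         ┃ ┃│  1 │  2 │ 11 │  3 
       ┃         ┃ ┃├────┼────┼────┼────
       ┃         ┃ ┃│  7 │  6 │  4 │  8 
       ┃         ┃ ┃├────┼────┼────┼────
       ┃         ┃ ┃│  5 │ 13 │  9 │    
       ┃         ┃ ┃├────┼────┼────┼────
       ┃         ┃ ┃│ 14 │ 15 │ 10 │ 12 
       ┃         ┃ ┗━━━━━━━━━━━━━━━━━━━━
       ┗━━━━━━━━━┗━━━━━━━━━━━━━━━━━━━━━━
                                        
                                        
                                        
                                        
                                        
                                        


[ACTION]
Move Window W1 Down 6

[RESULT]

       ┃          │┠────────────────────
       ┃          │┃┌────┬────┬────┬────
       ┃          │┃│  1 │  2 │ 11 │  3 
       ┃         ┏━┃├────┼────┼────┼────
       ┃         ┃ ┃│  7 │  6 │  4 │  8 
       ┃         ┠─┃├────┼────┼────┼────
       ┃         ┃>┃│  5 │ 13 │  9 │    
       ┃         ┃ ┃├────┼────┼────┼────
       ┃         ┃ ┃│ 14 │ 15 │ 10 │ 12 
       ┃         ┃ ┗━━━━━━━━━━━━━━━━━━━━
       ┗━━━━━━━━━┃                      
                 ┃                      
                 ┃                      
                 ┃                      
                 ┃                      
                 ┃                      
                 ┗━━━━━━━━━━━━━━━━━━━━━━


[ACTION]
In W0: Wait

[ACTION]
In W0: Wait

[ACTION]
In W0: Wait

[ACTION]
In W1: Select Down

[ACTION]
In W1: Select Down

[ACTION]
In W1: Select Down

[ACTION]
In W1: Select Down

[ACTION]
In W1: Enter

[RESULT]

       ┃          │┠────────────────────
       ┃          │┃┌────┬────┬────┬────
       ┃          │┃│  1 │  2 │ 11 │  3 
       ┃         ┏━┃├────┼────┼────┼────
       ┃         ┃ ┃│  7 │  6 │  4 │  8 
       ┃         ┠─┃├────┼────┼────┼────
       ┃         ┃ ┃│  5 │ 13 │  9 │    
       ┃         ┃ ┃├────┼────┼────┼────
       ┃         ┃ ┃│ 14 │ 15 │ 10 │ 12 
       ┃         ┃ ┗━━━━━━━━━━━━━━━━━━━━
       ┗━━━━━━━━━┃      [+] docs/       
                 ┃                      
                 ┃                      
                 ┃                      
                 ┃                      
                 ┃                      
                 ┗━━━━━━━━━━━━━━━━━━━━━━


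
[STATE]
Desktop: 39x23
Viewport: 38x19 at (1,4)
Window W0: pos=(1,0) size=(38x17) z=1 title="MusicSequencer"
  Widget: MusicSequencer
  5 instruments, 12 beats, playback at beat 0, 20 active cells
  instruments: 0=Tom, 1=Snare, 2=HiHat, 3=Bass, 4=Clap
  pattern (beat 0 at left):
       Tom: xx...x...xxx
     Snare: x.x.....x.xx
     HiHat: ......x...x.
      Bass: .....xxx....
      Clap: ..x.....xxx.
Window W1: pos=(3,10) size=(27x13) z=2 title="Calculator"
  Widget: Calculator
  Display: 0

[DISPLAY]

┃   Tom██···█···███                  ┃
┃ Snare█·█·····█·██                  ┃
┃ HiHat······█···█·                  ┃
┃  Bass·····███····                  ┃
┃  Clap··█·····███·                  ┃
┃                                    ┃
┃ ┏━━━━━━━━━━━━━━━━━━━━━━━━━┓        ┃
┃ ┃ Calculator              ┃        ┃
┃ ┠─────────────────────────┨        ┃
┃ ┃                        0┃        ┃
┃ ┃┌───┬───┬───┬───┐        ┃        ┃
┃ ┃│ 7 │ 8 │ 9 │ ÷ │        ┃        ┃
┗━┃├───┼───┼───┼───┤        ┃━━━━━━━━┛
  ┃│ 4 │ 5 │ 6 │ × │        ┃         
  ┃├───┼───┼───┼───┤        ┃         
  ┃│ 1 │ 2 │ 3 │ - │        ┃         
  ┃├───┼───┼───┼───┤        ┃         
  ┃│ 0 │ . │ = │ + │        ┃         
  ┗━━━━━━━━━━━━━━━━━━━━━━━━━┛         


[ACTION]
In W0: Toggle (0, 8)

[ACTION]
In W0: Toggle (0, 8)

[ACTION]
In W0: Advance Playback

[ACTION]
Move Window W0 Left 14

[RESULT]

   Tom██···█···███                  ┃ 
 Snare█·█·····█·██                  ┃ 
 HiHat······█···█·                  ┃ 
  Bass·····███····                  ┃ 
  Clap··█·····███·                  ┃ 
                                    ┃ 
  ┏━━━━━━━━━━━━━━━━━━━━━━━━━┓       ┃ 
  ┃ Calculator              ┃       ┃ 
  ┠─────────────────────────┨       ┃ 
  ┃                        0┃       ┃ 
  ┃┌───┬───┬───┬───┐        ┃       ┃ 
  ┃│ 7 │ 8 │ 9 │ ÷ │        ┃       ┃ 
━━┃├───┼───┼───┼───┤        ┃━━━━━━━┛ 
  ┃│ 4 │ 5 │ 6 │ × │        ┃         
  ┃├───┼───┼───┼───┤        ┃         
  ┃│ 1 │ 2 │ 3 │ - │        ┃         
  ┃├───┼───┼───┼───┤        ┃         
  ┃│ 0 │ . │ = │ + │        ┃         
  ┗━━━━━━━━━━━━━━━━━━━━━━━━━┛         


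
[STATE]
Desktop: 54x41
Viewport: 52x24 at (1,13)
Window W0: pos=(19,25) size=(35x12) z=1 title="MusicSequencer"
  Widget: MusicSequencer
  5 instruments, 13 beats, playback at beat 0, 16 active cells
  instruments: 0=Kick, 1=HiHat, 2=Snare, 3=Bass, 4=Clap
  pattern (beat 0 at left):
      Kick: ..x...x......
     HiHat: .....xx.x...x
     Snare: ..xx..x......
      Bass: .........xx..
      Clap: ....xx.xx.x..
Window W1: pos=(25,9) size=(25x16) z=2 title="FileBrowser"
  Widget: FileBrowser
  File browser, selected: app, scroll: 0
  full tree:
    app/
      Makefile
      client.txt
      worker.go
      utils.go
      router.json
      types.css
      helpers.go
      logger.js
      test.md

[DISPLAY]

                        ┃    Makefile           ┃   
                        ┃    client.txt         ┃   
                        ┃    worker.go          ┃   
                        ┃    utils.go           ┃   
                        ┃    router.json        ┃   
                        ┃    types.css          ┃   
                        ┃    helpers.go         ┃   
                        ┃    logger.js          ┃   
                        ┃    test.md            ┃   
                        ┃                       ┃   
                        ┃                       ┃   
                        ┗━━━━━━━━━━━━━━━━━━━━━━━┛   
                  ┏━━━━━━━━━━━━━━━━━━━━━━━━━━━━━━━━━
                  ┃ MusicSequencer                  
                  ┠─────────────────────────────────
                  ┃      ▼123456789012              
                  ┃  Kick··█···█······              
                  ┃ HiHat·····██·█···█              
                  ┃ Snare··██··█······              
                  ┃  Bass·········██··              
                  ┃  Clap····██·██·█··              
                  ┃                                 
                  ┃                                 
                  ┗━━━━━━━━━━━━━━━━━━━━━━━━━━━━━━━━━


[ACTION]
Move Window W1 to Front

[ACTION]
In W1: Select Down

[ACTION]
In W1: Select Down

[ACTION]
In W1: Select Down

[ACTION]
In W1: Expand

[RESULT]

                        ┃    Makefile           ┃   
                        ┃    client.txt         ┃   
                        ┃  > worker.go          ┃   
                        ┃    utils.go           ┃   
                        ┃    router.json        ┃   
                        ┃    types.css          ┃   
                        ┃    helpers.go         ┃   
                        ┃    logger.js          ┃   
                        ┃    test.md            ┃   
                        ┃                       ┃   
                        ┃                       ┃   
                        ┗━━━━━━━━━━━━━━━━━━━━━━━┛   
                  ┏━━━━━━━━━━━━━━━━━━━━━━━━━━━━━━━━━
                  ┃ MusicSequencer                  
                  ┠─────────────────────────────────
                  ┃      ▼123456789012              
                  ┃  Kick··█···█······              
                  ┃ HiHat·····██·█···█              
                  ┃ Snare··██··█······              
                  ┃  Bass·········██··              
                  ┃  Clap····██·██·█··              
                  ┃                                 
                  ┃                                 
                  ┗━━━━━━━━━━━━━━━━━━━━━━━━━━━━━━━━━


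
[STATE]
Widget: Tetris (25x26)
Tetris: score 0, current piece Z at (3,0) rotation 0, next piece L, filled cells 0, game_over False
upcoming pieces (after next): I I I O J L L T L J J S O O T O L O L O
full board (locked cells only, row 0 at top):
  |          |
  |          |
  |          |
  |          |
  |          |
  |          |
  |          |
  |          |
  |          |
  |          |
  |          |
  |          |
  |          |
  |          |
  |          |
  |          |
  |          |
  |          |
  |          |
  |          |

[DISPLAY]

   ▓▓     │Next:         
    ▓▓    │  ▒           
          │▒▒▒           
          │              
          │              
          │              
          │Score:        
          │0             
          │              
          │              
          │              
          │              
          │              
          │              
          │              
          │              
          │              
          │              
          │              
          │              
          │              
          │              
          │              
          │              
          │              
          │              


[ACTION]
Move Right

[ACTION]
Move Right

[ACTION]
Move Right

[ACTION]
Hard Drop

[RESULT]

     ▒    │Next:         
   ▒▒▒    │████          
          │              
          │              
          │              
          │              
          │Score:        
          │0             
          │              
          │              
          │              
          │              
          │              
          │              
          │              
          │              
          │              
          │              
      ▓▓  │              
       ▓▓ │              
          │              
          │              
          │              
          │              
          │              
          │              


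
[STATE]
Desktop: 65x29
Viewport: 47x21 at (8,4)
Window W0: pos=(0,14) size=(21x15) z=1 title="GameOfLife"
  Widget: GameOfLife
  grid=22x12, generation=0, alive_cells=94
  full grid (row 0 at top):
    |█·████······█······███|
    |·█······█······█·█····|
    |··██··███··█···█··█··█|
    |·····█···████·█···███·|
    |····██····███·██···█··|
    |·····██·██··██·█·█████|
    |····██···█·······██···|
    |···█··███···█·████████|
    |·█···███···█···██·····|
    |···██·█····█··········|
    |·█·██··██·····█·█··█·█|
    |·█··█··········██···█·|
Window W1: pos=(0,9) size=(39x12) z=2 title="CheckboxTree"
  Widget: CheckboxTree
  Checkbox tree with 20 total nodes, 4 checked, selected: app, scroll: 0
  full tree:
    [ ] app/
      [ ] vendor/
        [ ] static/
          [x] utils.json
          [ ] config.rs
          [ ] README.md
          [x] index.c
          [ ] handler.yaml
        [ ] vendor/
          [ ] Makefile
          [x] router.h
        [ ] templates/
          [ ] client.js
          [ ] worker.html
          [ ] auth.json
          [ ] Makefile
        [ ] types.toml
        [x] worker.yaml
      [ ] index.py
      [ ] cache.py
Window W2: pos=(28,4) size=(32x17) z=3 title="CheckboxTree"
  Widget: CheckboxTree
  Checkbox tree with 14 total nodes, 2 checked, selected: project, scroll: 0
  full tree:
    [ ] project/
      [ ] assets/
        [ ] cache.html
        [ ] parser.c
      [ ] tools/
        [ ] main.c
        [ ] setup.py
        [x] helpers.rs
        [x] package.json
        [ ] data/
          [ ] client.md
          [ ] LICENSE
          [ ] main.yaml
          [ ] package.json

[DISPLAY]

                    ┏━━━━━━━━━━━━━━━━━━━━━━━━━━
                    ┃ CheckboxTree             
                    ┠──────────────────────────
                    ┃>[-] project/             
                    ┃   [ ] assets/            
━━━━━━━━━━━━━━━━━━━━┃     [ ] cache.html       
oxTree              ┃     [ ] parser.c         
────────────────────┃   [-] tools/             
p/                  ┃     [ ] main.c           
vendor/             ┃     [ ] setup.py         
] static/           ┃     [x] helpers.rs       
[x] utils.json      ┃     [x] package.json     
[ ] config.rs       ┃     [ ] data/            
[ ] README.md       ┃       [ ] client.md      
[x] index.c         ┃       [ ] LICENSE        
[ ] handler.yaml    ┃       [ ] main.yaml      
━━━━━━━━━━━━━━━━━━━━┗━━━━━━━━━━━━━━━━━━━━━━━━━━
··███·██···█┃                                  
██··██·█·███┃                                  
·█·······██·┃                                  
█···█·██████┃                                  


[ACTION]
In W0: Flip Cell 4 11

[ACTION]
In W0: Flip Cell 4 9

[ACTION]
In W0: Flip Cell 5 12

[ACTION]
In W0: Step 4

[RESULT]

                    ┏━━━━━━━━━━━━━━━━━━━━━━━━━━
                    ┃ CheckboxTree             
                    ┠──────────────────────────
                    ┃>[-] project/             
                    ┃   [ ] assets/            
━━━━━━━━━━━━━━━━━━━━┃     [ ] cache.html       
oxTree              ┃     [ ] parser.c         
────────────────────┃   [-] tools/             
p/                  ┃     [ ] main.c           
vendor/             ┃     [ ] setup.py         
] static/           ┃     [x] helpers.rs       
[x] utils.json      ┃     [x] package.json     
[ ] config.rs       ┃     [ ] data/            
[ ] README.md       ┃       [ ] client.md      
[x] index.c         ┃       [ ] LICENSE        
[ ] handler.yaml    ┃       [ ] main.yaml      
━━━━━━━━━━━━━━━━━━━━┗━━━━━━━━━━━━━━━━━━━━━━━━━━
█··█··██·██·┃                                  
···███··██·█┃                                  
···██····██·┃                                  
·····████···┃                                  


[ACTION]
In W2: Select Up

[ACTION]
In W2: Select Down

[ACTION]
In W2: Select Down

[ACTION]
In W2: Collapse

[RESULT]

                    ┏━━━━━━━━━━━━━━━━━━━━━━━━━━
                    ┃ CheckboxTree             
                    ┠──────────────────────────
                    ┃ [-] project/             
                    ┃   [ ] assets/            
━━━━━━━━━━━━━━━━━━━━┃>    [ ] cache.html       
oxTree              ┃     [ ] parser.c         
────────────────────┃   [-] tools/             
p/                  ┃     [ ] main.c           
vendor/             ┃     [ ] setup.py         
] static/           ┃     [x] helpers.rs       
[x] utils.json      ┃     [x] package.json     
[ ] config.rs       ┃     [ ] data/            
[ ] README.md       ┃       [ ] client.md      
[x] index.c         ┃       [ ] LICENSE        
[ ] handler.yaml    ┃       [ ] main.yaml      
━━━━━━━━━━━━━━━━━━━━┗━━━━━━━━━━━━━━━━━━━━━━━━━━
█··█··██·██·┃                                  
···███··██·█┃                                  
···██····██·┃                                  
·····████···┃                                  


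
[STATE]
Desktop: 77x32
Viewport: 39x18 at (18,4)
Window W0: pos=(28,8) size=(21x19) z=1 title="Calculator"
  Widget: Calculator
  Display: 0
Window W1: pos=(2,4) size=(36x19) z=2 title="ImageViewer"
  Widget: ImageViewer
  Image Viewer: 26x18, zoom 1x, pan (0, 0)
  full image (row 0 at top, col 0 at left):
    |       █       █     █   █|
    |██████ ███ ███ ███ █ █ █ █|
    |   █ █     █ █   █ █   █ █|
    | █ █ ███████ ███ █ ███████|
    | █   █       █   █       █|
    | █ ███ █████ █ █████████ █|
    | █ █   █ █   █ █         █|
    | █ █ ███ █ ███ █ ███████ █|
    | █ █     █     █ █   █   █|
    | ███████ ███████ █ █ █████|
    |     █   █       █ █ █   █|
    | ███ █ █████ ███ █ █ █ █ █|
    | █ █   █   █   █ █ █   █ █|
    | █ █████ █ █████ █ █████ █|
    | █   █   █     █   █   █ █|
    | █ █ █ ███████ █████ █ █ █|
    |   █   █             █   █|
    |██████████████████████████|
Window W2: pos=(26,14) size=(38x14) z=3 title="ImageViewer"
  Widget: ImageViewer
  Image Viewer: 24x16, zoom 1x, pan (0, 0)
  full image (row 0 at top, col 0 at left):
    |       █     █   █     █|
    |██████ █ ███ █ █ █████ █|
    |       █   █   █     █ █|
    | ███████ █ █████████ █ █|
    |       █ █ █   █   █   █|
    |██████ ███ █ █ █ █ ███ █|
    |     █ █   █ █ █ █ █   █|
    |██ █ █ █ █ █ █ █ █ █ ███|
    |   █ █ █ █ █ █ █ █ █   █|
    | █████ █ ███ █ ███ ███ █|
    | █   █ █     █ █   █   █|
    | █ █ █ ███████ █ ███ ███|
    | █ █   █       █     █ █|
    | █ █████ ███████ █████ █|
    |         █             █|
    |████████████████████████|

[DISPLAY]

━━━━━━━━━━━━━━━━━━━┓                   
                   ┃                   
───────────────────┨                   
█     █   █        ┃                   
███ █ █ █ █        ┃━━━━━━━━━━┓        
  █ █   █ █        ┃or        ┃        
█ █ ███████        ┃──────────┨        
  █       █        ┃         0┃        
█████████ █        ┃───┬───┐  ┃        
█         █        ┃ 9 │ ÷ │  ┃        
█ ██████┏━━━━━━━━━━━━━━━━━━━━━━━━━━━━━━
█ █   █ ┃ ImageViewer                  
█ █ █ ██┠──────────────────────────────
  █ █ █ ┃       █     █   █     █      
█ █ █ █ ┃██████ █ ███ █ █ █████ █      
█ █ █   ┃       █   █   █     █ █      
█ █ ████┃ ███████ █ █████████ █ █      
█   █   ┃       █ █ █   █   █   █      


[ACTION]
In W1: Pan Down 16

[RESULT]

━━━━━━━━━━━━━━━━━━━┓                   
                   ┃                   
───────────────────┨                   
      █   █        ┃                   
███████████        ┃━━━━━━━━━━┓        
                   ┃or        ┃        
                   ┃──────────┨        
                   ┃         0┃        
                   ┃───┬───┐  ┃        
                   ┃ 9 │ ÷ │  ┃        
        ┏━━━━━━━━━━━━━━━━━━━━━━━━━━━━━━
        ┃ ImageViewer                  
        ┠──────────────────────────────
        ┃       █     █   █     █      
        ┃██████ █ ███ █ █ █████ █      
        ┃       █   █   █     █ █      
        ┃ ███████ █ █████████ █ █      
        ┃       █ █ █   █   █   █      


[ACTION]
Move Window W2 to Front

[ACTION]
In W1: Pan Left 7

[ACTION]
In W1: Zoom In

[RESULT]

━━━━━━━━━━━━━━━━━━━┓                   
                   ┃                   
───────────────────┨                   
   ██          ██  ┃                   
   ██          ██  ┃━━━━━━━━━━┓        
█  ██████████████  ┃or        ┃        
█  ██████████████  ┃──────────┨        
   ██              ┃         0┃        
   ██              ┃───┬───┐  ┃        
█████████  ██████  ┃ 9 │ ÷ │  ┃        
████████┏━━━━━━━━━━━━━━━━━━━━━━━━━━━━━━
█      █┃ ImageViewer                  
█      █┠──────────────────────────────
█  ██  █┃       █     █   █     █      
█  ██  █┃██████ █ ███ █ █ █████ █      
   ██   ┃       █   █   █     █ █      
   ██   ┃ ███████ █ █████████ █ █      
████████┃       █ █ █   █   █   █      
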